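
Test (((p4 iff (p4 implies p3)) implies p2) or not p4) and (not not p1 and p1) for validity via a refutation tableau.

Assume the negation and expand:
Initial set: {F ((((p4 iff (p4 implies p3)) implies p2) or not p4) and (not not p1 and p1))}.
F ((((p4 iff (p4 implies p3)) implies p2) or not p4) and (not not p1 and p1)): β-rule — branch into F (((p4 iff (p4 implies p3)) implies p2) or not p4)  //  F (not not p1 and p1).
  branch 1 (add F (((p4 iff (p4 implies p3)) implies p2) or not p4)):
    F (((p4 iff (p4 implies p3)) implies p2) or not p4): α-rule — add F ((p4 iff (p4 implies p3)) implies p2), F not p4.
    F ((p4 iff (p4 implies p3)) implies p2): α-rule — add T (p4 iff (p4 implies p3)), F p2.
    T (p4 iff (p4 implies p3)): β-rule — branch into T p4, T (p4 implies p3)  //  F p4, F (p4 implies p3).
      branch 1.1 (add T p4, T (p4 implies p3)):
        T (p4 implies p3): β-rule — branch into F p4  //  T p3.
          branch 1.1.1 (add F p4):
            × closes — contains both p4 and not p4.
          branch 1.1.2 (add T p3):
            ○ open, literals {p2=F, p3=T, p4=T}.
      branch 1.2 (add F p4, F (p4 implies p3)):
        × closes — contains both p4 and not p4.
  branch 2 (add F (not not p1 and p1)):
    F (not not p1 and p1): β-rule — branch into F not not p1  //  F p1.
      branch 2.1 (add F not not p1):
        F not not p1: drop double negation, giving F p1.
        ○ open, literals {p1=F}.
      branch 2.2 (add F p1):
        ○ open, literals {p1=F}.
2 branches closed, 3 open.
An open branch gives a countermodel: p2=F, p3=T, p4=T (unmentioned atoms arbitrary); under it the original formula is false.

Not valid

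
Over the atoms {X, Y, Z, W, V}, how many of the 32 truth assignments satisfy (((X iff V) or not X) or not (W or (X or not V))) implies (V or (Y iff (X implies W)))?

28

Initial set: {T ((((X iff V) or not X) or not (W or (X or not V))) implies (V or (Y iff (X implies W))))}.
T ((((X iff V) or not X) or not (W or (X or not V))) implies (V or (Y iff (X implies W)))): β-rule — branch into F (((X iff V) or not X) or not (W or (X or not V)))  //  T (V or (Y iff (X implies W))).
  branch 1 (add F (((X iff V) or not X) or not (W or (X or not V)))):
    F (((X iff V) or not X) or not (W or (X or not V))): α-rule — add F ((X iff V) or not X), F not (W or (X or not V)).
    F ((X iff V) or not X): α-rule — add F (X iff V), F not X.
    F not (W or (X or not V)): β-rule — branch into T W  //  T (X or not V).
      branch 1.1 (add T W):
        F (X iff V): β-rule — branch into T X, F V  //  F X, T V.
          branch 1.1.1 (add T X, F V):
            ○ open, literals {V=F, W=T, X=T}.
          branch 1.1.2 (add F X, T V):
            × closes — contains both X and not X.
      branch 1.2 (add T (X or not V)):
        F (X iff V): β-rule — branch into T X, F V  //  F X, T V.
          branch 1.2.1 (add T X, F V):
            T (X or not V): β-rule — branch into T X  //  T not V.
              branch 1.2.1.1 (add T X):
                ○ open, literals {V=F, X=T}.
              branch 1.2.1.2 (add T not V):
                ○ open, literals {V=F, X=T}.
          branch 1.2.2 (add F X, T V):
            × closes — contains both X and not X.
  branch 2 (add T (V or (Y iff (X implies W)))):
    T (V or (Y iff (X implies W))): β-rule — branch into T V  //  T (Y iff (X implies W)).
      branch 2.1 (add T V):
        ○ open, literals {V=T}.
      branch 2.2 (add T (Y iff (X implies W))):
        T (Y iff (X implies W)): β-rule — branch into T Y, T (X implies W)  //  F Y, F (X implies W).
          branch 2.2.1 (add T Y, T (X implies W)):
            T (X implies W): β-rule — branch into F X  //  T W.
              branch 2.2.1.1 (add F X):
                ○ open, literals {X=F, Y=T}.
              branch 2.2.1.2 (add T W):
                ○ open, literals {W=T, Y=T}.
          branch 2.2.2 (add F Y, F (X implies W)):
            F (X implies W): α-rule — add T X, F W.
            ○ open, literals {W=F, X=T, Y=F}.
2 branches closed, 7 open.
Each open branch fixes some atoms; the unmentioned ones are free. Counting distinct full assignments: branch {V=F, W=T, X=T} (Y, Z) contributes 4 new; branch {V=F, X=T} (Y, Z, W) contributes 4 new; branch {V=F, X=T} (Y, Z, W) contributes 0 new; branch {V=T} (X, Y, Z, W) contributes 16 new; branch {X=F, Y=T} (Z, W, V) contributes 4 new; branch {W=T, Y=T} (X, Z, V) contributes 0 new; branch {W=F, X=T, Y=F} (Z, V) contributes 0 new. Total: 28.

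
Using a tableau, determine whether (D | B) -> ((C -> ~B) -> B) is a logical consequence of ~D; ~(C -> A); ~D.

Yes

Initial set: {~D; ~(C -> A); ~D; ~((D | B) -> ((C -> ~B) -> B))}.
~(C -> A): α-rule — add C, ~A.
~((D | B) -> ((C -> ~B) -> B)): α-rule — add (D | B), ~((C -> ~B) -> B).
~((C -> ~B) -> B): α-rule — add (C -> ~B), ~B.
(D | B): β-rule — branch into D  //  B.
  branch 1 (add D):
    × closes — contains both D and ~D.
  branch 2 (add B):
    × closes — contains both B and ~B.
All 2 branches close.
Every branch closed, so the premises entail the conclusion.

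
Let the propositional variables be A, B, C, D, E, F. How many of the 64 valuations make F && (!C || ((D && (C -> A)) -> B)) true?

30

Initial set: {(F && (!C || ((D && (C -> A)) -> B)))}.
(F && (!C || ((D && (C -> A)) -> B))): α-rule — add F, (!C || ((D && (C -> A)) -> B)).
(!C || ((D && (C -> A)) -> B)): β-rule — branch into !C  //  ((D && (C -> A)) -> B).
  branch 1 (add !C):
    ○ open, literals {C=false, F=true}.
  branch 2 (add ((D && (C -> A)) -> B)):
    ((D && (C -> A)) -> B): β-rule — branch into !(D && (C -> A))  //  B.
      branch 2.1 (add !(D && (C -> A))):
        !(D && (C -> A)): β-rule — branch into !D  //  !(C -> A).
          branch 2.1.1 (add !D):
            ○ open, literals {D=false, F=true}.
          branch 2.1.2 (add !(C -> A)):
            !(C -> A): α-rule — add C, !A.
            ○ open, literals {A=false, C=true, F=true}.
      branch 2.2 (add B):
        ○ open, literals {B=true, F=true}.
0 branches closed, 4 open.
Each open branch fixes some atoms; the unmentioned ones are free. Counting distinct full assignments: branch {C=false, F=true} (A, B, D, E) contributes 16 new; branch {D=false, F=true} (A, B, C, E) contributes 8 new; branch {A=false, C=true, F=true} (B, D, E) contributes 4 new; branch {B=true, F=true} (A, C, D, E) contributes 2 new. Total: 30.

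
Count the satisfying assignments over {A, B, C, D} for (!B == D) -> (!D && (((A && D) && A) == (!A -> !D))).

Initial set: {((!B == D) -> (!D && (((A && D) && A) == (!A -> !D))))}.
((!B == D) -> (!D && (((A && D) && A) == (!A -> !D)))): β-rule — branch into !(!B == D)  //  (!D && (((A && D) && A) == (!A -> !D))).
  branch 1 (add !(!B == D)):
    !(!B == D): β-rule — branch into !B, !D  //  !!B, D.
      branch 1.1 (add !B, !D):
        ○ open, literals {B=F, D=F}.
      branch 1.2 (add !!B, D):
        ○ open, literals {B=T, D=T}.
  branch 2 (add (!D && (((A && D) && A) == (!A -> !D)))):
    (!D && (((A && D) && A) == (!A -> !D))): α-rule — add !D, (((A && D) && A) == (!A -> !D)).
    (((A && D) && A) == (!A -> !D)): β-rule — branch into ((A && D) && A), (!A -> !D)  //  !((A && D) && A), !(!A -> !D).
      branch 2.1 (add ((A && D) && A), (!A -> !D)):
        ((A && D) && A): α-rule — add (A && D), A.
        (A && D): α-rule — add A, D.
        × closes — contains both D and !D.
      branch 2.2 (add !((A && D) && A), !(!A -> !D)):
        !(!A -> !D): α-rule — add !A, !!D.
        × closes — contains both D and !D.
2 branches closed, 2 open.
Each open branch fixes some atoms; the unmentioned ones are free. Counting distinct full assignments: branch {B=F, D=F} (A, C) contributes 4 new; branch {B=T, D=T} (A, C) contributes 4 new. Total: 8.

8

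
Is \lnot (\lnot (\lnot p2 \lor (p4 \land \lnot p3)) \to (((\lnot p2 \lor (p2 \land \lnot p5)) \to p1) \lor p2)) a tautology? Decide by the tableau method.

Assume the negation and expand:
Initial set: {\lnot \lnot (\lnot (\lnot p2 \lor (p4 \land \lnot p3)) \to (((\lnot p2 \lor (p2 \land \lnot p5)) \to p1) \lor p2))}.
\lnot \lnot (\lnot (\lnot p2 \lor (p4 \land \lnot p3)) \to (((\lnot p2 \lor (p2 \land \lnot p5)) \to p1) \lor p2)): β-rule — branch into \lnot \lnot (\lnot p2 \lor (p4 \land \lnot p3))  //  (((\lnot p2 \lor (p2 \land \lnot p5)) \to p1) \lor p2).
  branch 1 (add \lnot \lnot (\lnot p2 \lor (p4 \land \lnot p3))):
    \lnot \lnot (\lnot p2 \lor (p4 \land \lnot p3)): β-rule — branch into \lnot p2  //  (p4 \land \lnot p3).
      branch 1.1 (add \lnot p2):
        ○ open, literals {p2=F}.
      branch 1.2 (add (p4 \land \lnot p3)):
        (p4 \land \lnot p3): α-rule — add p4, \lnot p3.
        ○ open, literals {p3=F, p4=T}.
  branch 2 (add (((\lnot p2 \lor (p2 \land \lnot p5)) \to p1) \lor p2)):
    (((\lnot p2 \lor (p2 \land \lnot p5)) \to p1) \lor p2): β-rule — branch into ((\lnot p2 \lor (p2 \land \lnot p5)) \to p1)  //  p2.
      branch 2.1 (add ((\lnot p2 \lor (p2 \land \lnot p5)) \to p1)):
        ((\lnot p2 \lor (p2 \land \lnot p5)) \to p1): β-rule — branch into \lnot (\lnot p2 \lor (p2 \land \lnot p5))  //  p1.
          branch 2.1.1 (add \lnot (\lnot p2 \lor (p2 \land \lnot p5))):
            \lnot (\lnot p2 \lor (p2 \land \lnot p5)): α-rule — add \lnot \lnot p2, \lnot (p2 \land \lnot p5).
            \lnot (p2 \land \lnot p5): β-rule — branch into \lnot p2  //  \lnot \lnot p5.
              branch 2.1.1.1 (add \lnot p2):
                × closes — contains both p2 and \lnot p2.
              branch 2.1.1.2 (add \lnot \lnot p5):
                ○ open, literals {p2=T, p5=T}.
          branch 2.1.2 (add p1):
            ○ open, literals {p1=T}.
      branch 2.2 (add p2):
        ○ open, literals {p2=T}.
1 branch closed, 5 open.
An open branch gives a countermodel: p2=F (unmentioned atoms arbitrary); under it the original formula is false.

Not valid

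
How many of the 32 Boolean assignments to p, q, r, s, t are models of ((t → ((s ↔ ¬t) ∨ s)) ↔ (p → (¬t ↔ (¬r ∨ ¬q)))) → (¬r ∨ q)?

26

Initial set: {T (((t → ((s ↔ ¬t) ∨ s)) ↔ (p → (¬t ↔ (¬r ∨ ¬q)))) → (¬r ∨ q))}.
T (((t → ((s ↔ ¬t) ∨ s)) ↔ (p → (¬t ↔ (¬r ∨ ¬q)))) → (¬r ∨ q)): β-rule — branch into F ((t → ((s ↔ ¬t) ∨ s)) ↔ (p → (¬t ↔ (¬r ∨ ¬q))))  //  T (¬r ∨ q).
  branch 1 (add F ((t → ((s ↔ ¬t) ∨ s)) ↔ (p → (¬t ↔ (¬r ∨ ¬q))))):
    F ((t → ((s ↔ ¬t) ∨ s)) ↔ (p → (¬t ↔ (¬r ∨ ¬q)))): β-rule — branch into T (t → ((s ↔ ¬t) ∨ s)), F (p → (¬t ↔ (¬r ∨ ¬q)))  //  F (t → ((s ↔ ¬t) ∨ s)), T (p → (¬t ↔ (¬r ∨ ¬q))).
      branch 1.1 (add T (t → ((s ↔ ¬t) ∨ s)), F (p → (¬t ↔ (¬r ∨ ¬q)))):
        F (p → (¬t ↔ (¬r ∨ ¬q))): α-rule — add T p, F (¬t ↔ (¬r ∨ ¬q)).
        T (t → ((s ↔ ¬t) ∨ s)): β-rule — branch into F t  //  T ((s ↔ ¬t) ∨ s).
          branch 1.1.1 (add F t):
            F (¬t ↔ (¬r ∨ ¬q)): β-rule — branch into T ¬t, F (¬r ∨ ¬q)  //  F ¬t, T (¬r ∨ ¬q).
              branch 1.1.1.1 (add T ¬t, F (¬r ∨ ¬q)):
                F (¬r ∨ ¬q): α-rule — add F ¬r, F ¬q.
                ○ open, literals {p=true, q=true, r=true, t=false}.
              branch 1.1.1.2 (add F ¬t, T (¬r ∨ ¬q)):
                × closes — contains both t and ¬t.
          branch 1.1.2 (add T ((s ↔ ¬t) ∨ s)):
            F (¬t ↔ (¬r ∨ ¬q)): β-rule — branch into T ¬t, F (¬r ∨ ¬q)  //  F ¬t, T (¬r ∨ ¬q).
              branch 1.1.2.1 (add T ¬t, F (¬r ∨ ¬q)):
                F (¬r ∨ ¬q): α-rule — add F ¬r, F ¬q.
                T ((s ↔ ¬t) ∨ s): β-rule — branch into T (s ↔ ¬t)  //  T s.
                  branch 1.1.2.1.1 (add T (s ↔ ¬t)):
                    T (s ↔ ¬t): β-rule — branch into T s, T ¬t  //  F s, F ¬t.
                      branch 1.1.2.1.1.1 (add T s, T ¬t):
                        ○ open, literals {p=true, q=true, r=true, s=true, t=false}.
                      branch 1.1.2.1.1.2 (add F s, F ¬t):
                        × closes — contains both t and ¬t.
                  branch 1.1.2.1.2 (add T s):
                    ○ open, literals {p=true, q=true, r=true, s=true, t=false}.
              branch 1.1.2.2 (add F ¬t, T (¬r ∨ ¬q)):
                T ((s ↔ ¬t) ∨ s): β-rule — branch into T (s ↔ ¬t)  //  T s.
                  branch 1.1.2.2.1 (add T (s ↔ ¬t)):
                    T (¬r ∨ ¬q): β-rule — branch into T ¬r  //  T ¬q.
                      branch 1.1.2.2.1.1 (add T ¬r):
                        T (s ↔ ¬t): β-rule — branch into T s, T ¬t  //  F s, F ¬t.
                          branch 1.1.2.2.1.1.1 (add T s, T ¬t):
                            × closes — contains both t and ¬t.
                          branch 1.1.2.2.1.1.2 (add F s, F ¬t):
                            ○ open, literals {p=true, r=false, s=false, t=true}.
                      branch 1.1.2.2.1.2 (add T ¬q):
                        T (s ↔ ¬t): β-rule — branch into T s, T ¬t  //  F s, F ¬t.
                          branch 1.1.2.2.1.2.1 (add T s, T ¬t):
                            × closes — contains both t and ¬t.
                          branch 1.1.2.2.1.2.2 (add F s, F ¬t):
                            ○ open, literals {p=true, q=false, s=false, t=true}.
                  branch 1.1.2.2.2 (add T s):
                    T (¬r ∨ ¬q): β-rule — branch into T ¬r  //  T ¬q.
                      branch 1.1.2.2.2.1 (add T ¬r):
                        ○ open, literals {p=true, r=false, s=true, t=true}.
                      branch 1.1.2.2.2.2 (add T ¬q):
                        ○ open, literals {p=true, q=false, s=true, t=true}.
      branch 1.2 (add F (t → ((s ↔ ¬t) ∨ s)), T (p → (¬t ↔ (¬r ∨ ¬q)))):
        F (t → ((s ↔ ¬t) ∨ s)): α-rule — add T t, F ((s ↔ ¬t) ∨ s).
        F ((s ↔ ¬t) ∨ s): α-rule — add F (s ↔ ¬t), F s.
        T (p → (¬t ↔ (¬r ∨ ¬q))): β-rule — branch into F p  //  T (¬t ↔ (¬r ∨ ¬q)).
          branch 1.2.1 (add F p):
            F (s ↔ ¬t): β-rule — branch into T s, F ¬t  //  F s, T ¬t.
              branch 1.2.1.1 (add T s, F ¬t):
                × closes — contains both s and ¬s.
              branch 1.2.1.2 (add F s, T ¬t):
                × closes — contains both t and ¬t.
          branch 1.2.2 (add T (¬t ↔ (¬r ∨ ¬q))):
            F (s ↔ ¬t): β-rule — branch into T s, F ¬t  //  F s, T ¬t.
              branch 1.2.2.1 (add T s, F ¬t):
                × closes — contains both s and ¬s.
              branch 1.2.2.2 (add F s, T ¬t):
                × closes — contains both t and ¬t.
  branch 2 (add T (¬r ∨ q)):
    T (¬r ∨ q): β-rule — branch into T ¬r  //  T q.
      branch 2.1 (add T ¬r):
        ○ open, literals {r=false}.
      branch 2.2 (add T q):
        ○ open, literals {q=true}.
8 branches closed, 9 open.
Each open branch fixes some atoms; the unmentioned ones are free. Counting distinct full assignments: branch {p=true, q=true, r=true, t=false} (s) contributes 2 new; branch {p=true, q=true, r=true, s=true, t=false} (none free) contributes 0 new; branch {p=true, q=true, r=true, s=true, t=false} (none free) contributes 0 new; branch {p=true, r=false, s=false, t=true} (q) contributes 2 new; branch {p=true, q=false, s=false, t=true} (r) contributes 1 new; branch {p=true, r=false, s=true, t=true} (q) contributes 2 new; branch {p=true, q=false, s=true, t=true} (r) contributes 1 new; branch {r=false} (p, q, s, t) contributes 12 new; branch {q=true} (p, r, s, t) contributes 6 new. Total: 26.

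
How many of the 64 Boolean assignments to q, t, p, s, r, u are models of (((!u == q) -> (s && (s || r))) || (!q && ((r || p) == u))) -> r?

Initial set: {((((!u == q) -> (s && (s || r))) || (!q && ((r || p) == u))) -> r)}.
((((!u == q) -> (s && (s || r))) || (!q && ((r || p) == u))) -> r): β-rule — branch into !(((!u == q) -> (s && (s || r))) || (!q && ((r || p) == u)))  //  r.
  branch 1 (add !(((!u == q) -> (s && (s || r))) || (!q && ((r || p) == u)))):
    !(((!u == q) -> (s && (s || r))) || (!q && ((r || p) == u))): α-rule — add !((!u == q) -> (s && (s || r))), !(!q && ((r || p) == u)).
    !((!u == q) -> (s && (s || r))): α-rule — add (!u == q), !(s && (s || r)).
    !(!q && ((r || p) == u)): β-rule — branch into !!q  //  !((r || p) == u).
      branch 1.1 (add !!q):
        (!u == q): β-rule — branch into !u, q  //  !!u, !q.
          branch 1.1.1 (add !u, q):
            !(s && (s || r)): β-rule — branch into !s  //  !(s || r).
              branch 1.1.1.1 (add !s):
                ○ open, literals {q=1, s=0, u=0}.
              branch 1.1.1.2 (add !(s || r)):
                !(s || r): α-rule — add !s, !r.
                ○ open, literals {q=1, r=0, s=0, u=0}.
          branch 1.1.2 (add !!u, !q):
            × closes — contains both q and !q.
      branch 1.2 (add !((r || p) == u)):
        (!u == q): β-rule — branch into !u, q  //  !!u, !q.
          branch 1.2.1 (add !u, q):
            !(s && (s || r)): β-rule — branch into !s  //  !(s || r).
              branch 1.2.1.1 (add !s):
                !((r || p) == u): β-rule — branch into (r || p), !u  //  !(r || p), u.
                  branch 1.2.1.1.1 (add (r || p), !u):
                    (r || p): β-rule — branch into r  //  p.
                      branch 1.2.1.1.1.1 (add r):
                        ○ open, literals {q=1, r=1, s=0, u=0}.
                      branch 1.2.1.1.1.2 (add p):
                        ○ open, literals {p=1, q=1, s=0, u=0}.
                  branch 1.2.1.1.2 (add !(r || p), u):
                    × closes — contains both u and !u.
              branch 1.2.1.2 (add !(s || r)):
                !(s || r): α-rule — add !s, !r.
                !((r || p) == u): β-rule — branch into (r || p), !u  //  !(r || p), u.
                  branch 1.2.1.2.1 (add (r || p), !u):
                    (r || p): β-rule — branch into r  //  p.
                      branch 1.2.1.2.1.1 (add r):
                        × closes — contains both r and !r.
                      branch 1.2.1.2.1.2 (add p):
                        ○ open, literals {p=1, q=1, r=0, s=0, u=0}.
                  branch 1.2.1.2.2 (add !(r || p), u):
                    × closes — contains both u and !u.
          branch 1.2.2 (add !!u, !q):
            !(s && (s || r)): β-rule — branch into !s  //  !(s || r).
              branch 1.2.2.1 (add !s):
                !((r || p) == u): β-rule — branch into (r || p), !u  //  !(r || p), u.
                  branch 1.2.2.1.1 (add (r || p), !u):
                    × closes — contains both u and !u.
                  branch 1.2.2.1.2 (add !(r || p), u):
                    !(r || p): α-rule — add !r, !p.
                    ○ open, literals {p=0, q=0, r=0, s=0, u=1}.
              branch 1.2.2.2 (add !(s || r)):
                !(s || r): α-rule — add !s, !r.
                !((r || p) == u): β-rule — branch into (r || p), !u  //  !(r || p), u.
                  branch 1.2.2.2.1 (add (r || p), !u):
                    × closes — contains both u and !u.
                  branch 1.2.2.2.2 (add !(r || p), u):
                    !(r || p): α-rule — add !r, !p.
                    ○ open, literals {p=0, q=0, r=0, s=0, u=1}.
  branch 2 (add r):
    ○ open, literals {r=1}.
6 branches closed, 8 open.
Each open branch fixes some atoms; the unmentioned ones are free. Counting distinct full assignments: branch {q=1, s=0, u=0} (t, p, r) contributes 8 new; branch {q=1, r=0, s=0, u=0} (t, p) contributes 0 new; branch {q=1, r=1, s=0, u=0} (t, p) contributes 0 new; branch {p=1, q=1, s=0, u=0} (t, r) contributes 0 new; branch {p=1, q=1, r=0, s=0, u=0} (t) contributes 0 new; branch {p=0, q=0, r=0, s=0, u=1} (t) contributes 2 new; branch {p=0, q=0, r=0, s=0, u=1} (t) contributes 0 new; branch {r=1} (q, t, p, s, u) contributes 28 new. Total: 38.

38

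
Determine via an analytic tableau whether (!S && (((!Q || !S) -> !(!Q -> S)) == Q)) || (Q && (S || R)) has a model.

Initial set: {((!S && (((!Q || !S) -> !(!Q -> S)) == Q)) || (Q && (S || R)))}.
((!S && (((!Q || !S) -> !(!Q -> S)) == Q)) || (Q && (S || R))): β-rule — branch into (!S && (((!Q || !S) -> !(!Q -> S)) == Q))  //  (Q && (S || R)).
  branch 1 (add (!S && (((!Q || !S) -> !(!Q -> S)) == Q))):
    (!S && (((!Q || !S) -> !(!Q -> S)) == Q)): α-rule — add !S, (((!Q || !S) -> !(!Q -> S)) == Q).
    (((!Q || !S) -> !(!Q -> S)) == Q): β-rule — branch into ((!Q || !S) -> !(!Q -> S)), Q  //  !((!Q || !S) -> !(!Q -> S)), !Q.
      branch 1.1 (add ((!Q || !S) -> !(!Q -> S)), Q):
        ((!Q || !S) -> !(!Q -> S)): β-rule — branch into !(!Q || !S)  //  !(!Q -> S).
          branch 1.1.1 (add !(!Q || !S)):
            !(!Q || !S): α-rule — add !!Q, !!S.
            × closes — contains both S and !S.
          branch 1.1.2 (add !(!Q -> S)):
            !(!Q -> S): α-rule — add !Q, !S.
            × closes — contains both Q and !Q.
      branch 1.2 (add !((!Q || !S) -> !(!Q -> S)), !Q):
        !((!Q || !S) -> !(!Q -> S)): α-rule — add (!Q || !S), !!(!Q -> S).
        (!Q || !S): β-rule — branch into !Q  //  !S.
          branch 1.2.1 (add !Q):
            !!(!Q -> S): β-rule — branch into !!Q  //  S.
              branch 1.2.1.1 (add !!Q):
                × closes — contains both Q and !Q.
              branch 1.2.1.2 (add S):
                × closes — contains both S and !S.
          branch 1.2.2 (add !S):
            !!(!Q -> S): β-rule — branch into !!Q  //  S.
              branch 1.2.2.1 (add !!Q):
                × closes — contains both Q and !Q.
              branch 1.2.2.2 (add S):
                × closes — contains both S and !S.
  branch 2 (add (Q && (S || R))):
    (Q && (S || R)): α-rule — add Q, (S || R).
    (S || R): β-rule — branch into S  //  R.
      branch 2.1 (add S):
        ○ open, literals {Q=1, S=1}.
      branch 2.2 (add R):
        ○ open, literals {Q=1, R=1}.
6 branches closed, 2 open.
An open branch gives a satisfying assignment: Q=1, S=1.

Satisfiable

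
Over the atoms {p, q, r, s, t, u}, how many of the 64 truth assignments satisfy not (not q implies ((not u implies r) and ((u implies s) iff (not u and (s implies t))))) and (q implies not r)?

18

Initial set: {(not (not q implies ((not u implies r) and ((u implies s) iff (not u and (s implies t))))) and (q implies not r))}.
(not (not q implies ((not u implies r) and ((u implies s) iff (not u and (s implies t))))) and (q implies not r)): α-rule — add not (not q implies ((not u implies r) and ((u implies s) iff (not u and (s implies t))))), (q implies not r).
not (not q implies ((not u implies r) and ((u implies s) iff (not u and (s implies t))))): α-rule — add not q, not ((not u implies r) and ((u implies s) iff (not u and (s implies t)))).
(q implies not r): β-rule — branch into not q  //  not r.
  branch 1 (add not q):
    not ((not u implies r) and ((u implies s) iff (not u and (s implies t)))): β-rule — branch into not (not u implies r)  //  not ((u implies s) iff (not u and (s implies t))).
      branch 1.1 (add not (not u implies r)):
        not (not u implies r): α-rule — add not u, not r.
        ○ open, literals {q=0, r=0, u=0}.
      branch 1.2 (add not ((u implies s) iff (not u and (s implies t)))):
        not ((u implies s) iff (not u and (s implies t))): β-rule — branch into (u implies s), not (not u and (s implies t))  //  not (u implies s), (not u and (s implies t)).
          branch 1.2.1 (add (u implies s), not (not u and (s implies t))):
            (u implies s): β-rule — branch into not u  //  s.
              branch 1.2.1.1 (add not u):
                not (not u and (s implies t)): β-rule — branch into not not u  //  not (s implies t).
                  branch 1.2.1.1.1 (add not not u):
                    × closes — contains both u and not u.
                  branch 1.2.1.1.2 (add not (s implies t)):
                    not (s implies t): α-rule — add s, not t.
                    ○ open, literals {q=0, s=1, t=0, u=0}.
              branch 1.2.1.2 (add s):
                not (not u and (s implies t)): β-rule — branch into not not u  //  not (s implies t).
                  branch 1.2.1.2.1 (add not not u):
                    ○ open, literals {q=0, s=1, u=1}.
                  branch 1.2.1.2.2 (add not (s implies t)):
                    not (s implies t): α-rule — add s, not t.
                    ○ open, literals {q=0, s=1, t=0}.
          branch 1.2.2 (add not (u implies s), (not u and (s implies t))):
            not (u implies s): α-rule — add u, not s.
            (not u and (s implies t)): α-rule — add not u, (s implies t).
            × closes — contains both u and not u.
  branch 2 (add not r):
    not ((not u implies r) and ((u implies s) iff (not u and (s implies t)))): β-rule — branch into not (not u implies r)  //  not ((u implies s) iff (not u and (s implies t))).
      branch 2.1 (add not (not u implies r)):
        not (not u implies r): α-rule — add not u, not r.
        ○ open, literals {q=0, r=0, u=0}.
      branch 2.2 (add not ((u implies s) iff (not u and (s implies t)))):
        not ((u implies s) iff (not u and (s implies t))): β-rule — branch into (u implies s), not (not u and (s implies t))  //  not (u implies s), (not u and (s implies t)).
          branch 2.2.1 (add (u implies s), not (not u and (s implies t))):
            (u implies s): β-rule — branch into not u  //  s.
              branch 2.2.1.1 (add not u):
                not (not u and (s implies t)): β-rule — branch into not not u  //  not (s implies t).
                  branch 2.2.1.1.1 (add not not u):
                    × closes — contains both u and not u.
                  branch 2.2.1.1.2 (add not (s implies t)):
                    not (s implies t): α-rule — add s, not t.
                    ○ open, literals {q=0, r=0, s=1, t=0, u=0}.
              branch 2.2.1.2 (add s):
                not (not u and (s implies t)): β-rule — branch into not not u  //  not (s implies t).
                  branch 2.2.1.2.1 (add not not u):
                    ○ open, literals {q=0, r=0, s=1, u=1}.
                  branch 2.2.1.2.2 (add not (s implies t)):
                    not (s implies t): α-rule — add s, not t.
                    ○ open, literals {q=0, r=0, s=1, t=0}.
          branch 2.2.2 (add not (u implies s), (not u and (s implies t))):
            not (u implies s): α-rule — add u, not s.
            (not u and (s implies t)): α-rule — add not u, (s implies t).
            × closes — contains both u and not u.
4 branches closed, 8 open.
Each open branch fixes some atoms; the unmentioned ones are free. Counting distinct full assignments: branch {q=0, r=0, u=0} (p, s, t) contributes 8 new; branch {q=0, s=1, t=0, u=0} (p, r) contributes 2 new; branch {q=0, s=1, u=1} (p, r, t) contributes 8 new; branch {q=0, s=1, t=0} (p, r, u) contributes 0 new; branch {q=0, r=0, u=0} (p, s, t) contributes 0 new; branch {q=0, r=0, s=1, t=0, u=0} (p) contributes 0 new; branch {q=0, r=0, s=1, u=1} (p, t) contributes 0 new; branch {q=0, r=0, s=1, t=0} (p, u) contributes 0 new. Total: 18.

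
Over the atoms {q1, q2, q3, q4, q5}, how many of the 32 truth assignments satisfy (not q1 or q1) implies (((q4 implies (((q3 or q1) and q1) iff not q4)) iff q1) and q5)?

4

Initial set: {T ((not q1 or q1) implies (((q4 implies (((q3 or q1) and q1) iff not q4)) iff q1) and q5))}.
T ((not q1 or q1) implies (((q4 implies (((q3 or q1) and q1) iff not q4)) iff q1) and q5)): β-rule — branch into F (not q1 or q1)  //  T (((q4 implies (((q3 or q1) and q1) iff not q4)) iff q1) and q5).
  branch 1 (add F (not q1 or q1)):
    F (not q1 or q1): α-rule — add F not q1, F q1.
    × closes — contains both q1 and not q1.
  branch 2 (add T (((q4 implies (((q3 or q1) and q1) iff not q4)) iff q1) and q5)):
    T (((q4 implies (((q3 or q1) and q1) iff not q4)) iff q1) and q5): α-rule — add T ((q4 implies (((q3 or q1) and q1) iff not q4)) iff q1), T q5.
    T ((q4 implies (((q3 or q1) and q1) iff not q4)) iff q1): β-rule — branch into T (q4 implies (((q3 or q1) and q1) iff not q4)), T q1  //  F (q4 implies (((q3 or q1) and q1) iff not q4)), F q1.
      branch 2.1 (add T (q4 implies (((q3 or q1) and q1) iff not q4)), T q1):
        T (q4 implies (((q3 or q1) and q1) iff not q4)): β-rule — branch into F q4  //  T (((q3 or q1) and q1) iff not q4).
          branch 2.1.1 (add F q4):
            ○ open, literals {q1=1, q4=0, q5=1}.
          branch 2.1.2 (add T (((q3 or q1) and q1) iff not q4)):
            T (((q3 or q1) and q1) iff not q4): β-rule — branch into T ((q3 or q1) and q1), T not q4  //  F ((q3 or q1) and q1), F not q4.
              branch 2.1.2.1 (add T ((q3 or q1) and q1), T not q4):
                T ((q3 or q1) and q1): α-rule — add T (q3 or q1), T q1.
                T (q3 or q1): β-rule — branch into T q3  //  T q1.
                  branch 2.1.2.1.1 (add T q3):
                    ○ open, literals {q1=1, q3=1, q4=0, q5=1}.
                  branch 2.1.2.1.2 (add T q1):
                    ○ open, literals {q1=1, q4=0, q5=1}.
              branch 2.1.2.2 (add F ((q3 or q1) and q1), F not q4):
                F ((q3 or q1) and q1): β-rule — branch into F (q3 or q1)  //  F q1.
                  branch 2.1.2.2.1 (add F (q3 or q1)):
                    F (q3 or q1): α-rule — add F q3, F q1.
                    × closes — contains both q1 and not q1.
                  branch 2.1.2.2.2 (add F q1):
                    × closes — contains both q1 and not q1.
      branch 2.2 (add F (q4 implies (((q3 or q1) and q1) iff not q4)), F q1):
        F (q4 implies (((q3 or q1) and q1) iff not q4)): α-rule — add T q4, F (((q3 or q1) and q1) iff not q4).
        F (((q3 or q1) and q1) iff not q4): β-rule — branch into T ((q3 or q1) and q1), F not q4  //  F ((q3 or q1) and q1), T not q4.
          branch 2.2.1 (add T ((q3 or q1) and q1), F not q4):
            T ((q3 or q1) and q1): α-rule — add T (q3 or q1), T q1.
            × closes — contains both q1 and not q1.
          branch 2.2.2 (add F ((q3 or q1) and q1), T not q4):
            × closes — contains both q4 and not q4.
5 branches closed, 3 open.
Each open branch fixes some atoms; the unmentioned ones are free. Counting distinct full assignments: branch {q1=1, q4=0, q5=1} (q2, q3) contributes 4 new; branch {q1=1, q3=1, q4=0, q5=1} (q2) contributes 0 new; branch {q1=1, q4=0, q5=1} (q2, q3) contributes 0 new. Total: 4.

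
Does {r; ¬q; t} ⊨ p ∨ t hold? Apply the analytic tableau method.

Yes

Initial set: {r; ¬q; t; ¬(p ∨ t)}.
¬(p ∨ t): α-rule — add ¬p, ¬t.
× closes — contains both t and ¬t.
All 1 branch closes.
Every branch closed, so the premises entail the conclusion.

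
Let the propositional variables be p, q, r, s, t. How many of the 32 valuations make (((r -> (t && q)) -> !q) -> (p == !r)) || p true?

Initial set: {((((r -> (t && q)) -> !q) -> (p == !r)) || p)}.
((((r -> (t && q)) -> !q) -> (p == !r)) || p): β-rule — branch into (((r -> (t && q)) -> !q) -> (p == !r))  //  p.
  branch 1 (add (((r -> (t && q)) -> !q) -> (p == !r))):
    (((r -> (t && q)) -> !q) -> (p == !r)): β-rule — branch into !((r -> (t && q)) -> !q)  //  (p == !r).
      branch 1.1 (add !((r -> (t && q)) -> !q)):
        !((r -> (t && q)) -> !q): α-rule — add (r -> (t && q)), !!q.
        (r -> (t && q)): β-rule — branch into !r  //  (t && q).
          branch 1.1.1 (add !r):
            ○ open, literals {q=1, r=0}.
          branch 1.1.2 (add (t && q)):
            (t && q): α-rule — add t, q.
            ○ open, literals {q=1, t=1}.
      branch 1.2 (add (p == !r)):
        (p == !r): β-rule — branch into p, !r  //  !p, !!r.
          branch 1.2.1 (add p, !r):
            ○ open, literals {p=1, r=0}.
          branch 1.2.2 (add !p, !!r):
            ○ open, literals {p=0, r=1}.
  branch 2 (add p):
    ○ open, literals {p=1}.
0 branches closed, 5 open.
Each open branch fixes some atoms; the unmentioned ones are free. Counting distinct full assignments: branch {q=1, r=0} (p, s, t) contributes 8 new; branch {q=1, t=1} (p, r, s) contributes 4 new; branch {p=1, r=0} (q, s, t) contributes 4 new; branch {p=0, r=1} (q, s, t) contributes 6 new; branch {p=1} (q, r, s, t) contributes 6 new. Total: 28.

28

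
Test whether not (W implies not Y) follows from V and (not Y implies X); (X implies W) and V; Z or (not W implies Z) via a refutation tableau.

No

Initial set: {(V and (not Y implies X)); ((X implies W) and V); (Z or (not W implies Z)); not not (W implies not Y)}.
(V and (not Y implies X)): α-rule — add V, (not Y implies X).
((X implies W) and V): α-rule — add (X implies W), V.
(Z or (not W implies Z)): β-rule — branch into Z  //  (not W implies Z).
  branch 1 (add Z):
    not not (W implies not Y): β-rule — branch into not W  //  not Y.
      branch 1.1 (add not W):
        (not Y implies X): β-rule — branch into not not Y  //  X.
          branch 1.1.1 (add not not Y):
            (X implies W): β-rule — branch into not X  //  W.
              branch 1.1.1.1 (add not X):
                ○ open, literals {V=T, W=F, X=F, Y=T, Z=T}.
              branch 1.1.1.2 (add W):
                × closes — contains both W and not W.
          branch 1.1.2 (add X):
            (X implies W): β-rule — branch into not X  //  W.
              branch 1.1.2.1 (add not X):
                × closes — contains both X and not X.
              branch 1.1.2.2 (add W):
                × closes — contains both W and not W.
      branch 1.2 (add not Y):
        (not Y implies X): β-rule — branch into not not Y  //  X.
          branch 1.2.1 (add not not Y):
            × closes — contains both Y and not Y.
          branch 1.2.2 (add X):
            (X implies W): β-rule — branch into not X  //  W.
              branch 1.2.2.1 (add not X):
                × closes — contains both X and not X.
              branch 1.2.2.2 (add W):
                ○ open, literals {V=T, W=T, X=T, Y=F, Z=T}.
  branch 2 (add (not W implies Z)):
    not not (W implies not Y): β-rule — branch into not W  //  not Y.
      branch 2.1 (add not W):
        (not Y implies X): β-rule — branch into not not Y  //  X.
          branch 2.1.1 (add not not Y):
            (X implies W): β-rule — branch into not X  //  W.
              branch 2.1.1.1 (add not X):
                (not W implies Z): β-rule — branch into not not W  //  Z.
                  branch 2.1.1.1.1 (add not not W):
                    × closes — contains both W and not W.
                  branch 2.1.1.1.2 (add Z):
                    ○ open, literals {V=T, W=F, X=F, Y=T, Z=T}.
              branch 2.1.1.2 (add W):
                × closes — contains both W and not W.
          branch 2.1.2 (add X):
            (X implies W): β-rule — branch into not X  //  W.
              branch 2.1.2.1 (add not X):
                × closes — contains both X and not X.
              branch 2.1.2.2 (add W):
                × closes — contains both W and not W.
      branch 2.2 (add not Y):
        (not Y implies X): β-rule — branch into not not Y  //  X.
          branch 2.2.1 (add not not Y):
            × closes — contains both Y and not Y.
          branch 2.2.2 (add X):
            (X implies W): β-rule — branch into not X  //  W.
              branch 2.2.2.1 (add not X):
                × closes — contains both X and not X.
              branch 2.2.2.2 (add W):
                (not W implies Z): β-rule — branch into not not W  //  Z.
                  branch 2.2.2.2.1 (add not not W):
                    ○ open, literals {V=T, W=T, X=T, Y=F}.
                  branch 2.2.2.2.2 (add Z):
                    ○ open, literals {V=T, W=T, X=T, Y=F, Z=T}.
11 branches closed, 5 open.
An open branch gives a countermodel: V=T, W=F, X=F, Y=T, Z=T (unmentioned atoms arbitrary); the premises hold there but the conclusion fails.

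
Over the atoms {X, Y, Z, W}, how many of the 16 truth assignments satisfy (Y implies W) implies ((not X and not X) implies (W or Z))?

Initial set: {T ((Y implies W) implies ((not X and not X) implies (W or Z)))}.
T ((Y implies W) implies ((not X and not X) implies (W or Z))): β-rule — branch into F (Y implies W)  //  T ((not X and not X) implies (W or Z)).
  branch 1 (add F (Y implies W)):
    F (Y implies W): α-rule — add T Y, F W.
    ○ open, literals {W=false, Y=true}.
  branch 2 (add T ((not X and not X) implies (W or Z))):
    T ((not X and not X) implies (W or Z)): β-rule — branch into F (not X and not X)  //  T (W or Z).
      branch 2.1 (add F (not X and not X)):
        F (not X and not X): β-rule — branch into F not X  //  F not X.
          branch 2.1.1 (add F not X):
            ○ open, literals {X=true}.
          branch 2.1.2 (add F not X):
            ○ open, literals {X=true}.
      branch 2.2 (add T (W or Z)):
        T (W or Z): β-rule — branch into T W  //  T Z.
          branch 2.2.1 (add T W):
            ○ open, literals {W=true}.
          branch 2.2.2 (add T Z):
            ○ open, literals {Z=true}.
0 branches closed, 5 open.
Each open branch fixes some atoms; the unmentioned ones are free. Counting distinct full assignments: branch {W=false, Y=true} (X, Z) contributes 4 new; branch {X=true} (Y, Z, W) contributes 6 new; branch {X=true} (Y, Z, W) contributes 0 new; branch {W=true} (X, Y, Z) contributes 4 new; branch {Z=true} (X, Y, W) contributes 1 new. Total: 15.

15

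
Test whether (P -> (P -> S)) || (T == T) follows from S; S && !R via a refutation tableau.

Initial set: {S; (S && !R); !((P -> (P -> S)) || (T == T))}.
(S && !R): α-rule — add S, !R.
!((P -> (P -> S)) || (T == T)): α-rule — add !(P -> (P -> S)), !(T == T).
!(P -> (P -> S)): α-rule — add P, !(P -> S).
!(P -> S): α-rule — add P, !S.
× closes — contains both S and !S.
All 1 branch closes.
Every branch closed, so the premises entail the conclusion.

Yes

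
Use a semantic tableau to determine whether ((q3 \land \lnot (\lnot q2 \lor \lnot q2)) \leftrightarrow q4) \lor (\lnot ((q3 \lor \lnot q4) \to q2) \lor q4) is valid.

Assume the negation and expand:
Initial set: {\lnot (((q3 \land \lnot (\lnot q2 \lor \lnot q2)) \leftrightarrow q4) \lor (\lnot ((q3 \lor \lnot q4) \to q2) \lor q4))}.
\lnot (((q3 \land \lnot (\lnot q2 \lor \lnot q2)) \leftrightarrow q4) \lor (\lnot ((q3 \lor \lnot q4) \to q2) \lor q4)): α-rule — add \lnot ((q3 \land \lnot (\lnot q2 \lor \lnot q2)) \leftrightarrow q4), \lnot (\lnot ((q3 \lor \lnot q4) \to q2) \lor q4).
\lnot (\lnot ((q3 \lor \lnot q4) \to q2) \lor q4): α-rule — add \lnot \lnot ((q3 \lor \lnot q4) \to q2), \lnot q4.
\lnot ((q3 \land \lnot (\lnot q2 \lor \lnot q2)) \leftrightarrow q4): β-rule — branch into (q3 \land \lnot (\lnot q2 \lor \lnot q2)), \lnot q4  //  \lnot (q3 \land \lnot (\lnot q2 \lor \lnot q2)), q4.
  branch 1 (add (q3 \land \lnot (\lnot q2 \lor \lnot q2)), \lnot q4):
    (q3 \land \lnot (\lnot q2 \lor \lnot q2)): α-rule — add q3, \lnot (\lnot q2 \lor \lnot q2).
    \lnot (\lnot q2 \lor \lnot q2): α-rule — add \lnot \lnot q2, \lnot \lnot q2.
    \lnot \lnot ((q3 \lor \lnot q4) \to q2): β-rule — branch into \lnot (q3 \lor \lnot q4)  //  q2.
      branch 1.1 (add \lnot (q3 \lor \lnot q4)):
        \lnot (q3 \lor \lnot q4): α-rule — add \lnot q3, \lnot \lnot q4.
        × closes — contains both q3 and \lnot q3.
      branch 1.2 (add q2):
        ○ open, literals {q2=true, q3=true, q4=false}.
  branch 2 (add \lnot (q3 \land \lnot (\lnot q2 \lor \lnot q2)), q4):
    × closes — contains both q4 and \lnot q4.
2 branches closed, 1 open.
An open branch gives a countermodel: q2=true, q3=true, q4=false (unmentioned atoms arbitrary); under it the original formula is false.

Not valid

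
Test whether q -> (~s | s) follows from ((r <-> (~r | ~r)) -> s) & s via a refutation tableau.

Yes

Initial set: {(((r <-> (~r | ~r)) -> s) & s); ~(q -> (~s | s))}.
(((r <-> (~r | ~r)) -> s) & s): α-rule — add ((r <-> (~r | ~r)) -> s), s.
~(q -> (~s | s)): α-rule — add q, ~(~s | s).
~(~s | s): α-rule — add ~~s, ~s.
× closes — contains both s and ~s.
All 1 branch closes.
Every branch closed, so the premises entail the conclusion.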